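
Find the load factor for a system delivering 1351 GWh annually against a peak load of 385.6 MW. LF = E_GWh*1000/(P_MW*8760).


LF = 1351 * 1000 / (385.6 * 8760) = 0.4000


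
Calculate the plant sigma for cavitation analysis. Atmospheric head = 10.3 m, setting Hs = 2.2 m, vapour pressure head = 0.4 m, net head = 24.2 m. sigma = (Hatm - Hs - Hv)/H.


sigma = (10.3 - 2.2 - 0.4) / 24.2 = 0.3182


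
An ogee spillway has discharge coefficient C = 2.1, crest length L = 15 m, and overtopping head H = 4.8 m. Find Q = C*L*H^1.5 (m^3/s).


Q = 2.1 * 15 * 4.8^1.5 = 331.2626 m^3/s


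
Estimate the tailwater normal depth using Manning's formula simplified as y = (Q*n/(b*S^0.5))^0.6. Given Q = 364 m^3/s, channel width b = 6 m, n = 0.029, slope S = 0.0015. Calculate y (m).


y = (364 * 0.029 / (6 * 0.0015^0.5))^0.6 = 9.8715 m


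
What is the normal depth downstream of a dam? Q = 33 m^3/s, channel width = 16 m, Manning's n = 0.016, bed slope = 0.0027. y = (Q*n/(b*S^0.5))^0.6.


y = (33 * 0.016 / (16 * 0.0027^0.5))^0.6 = 0.7616 m


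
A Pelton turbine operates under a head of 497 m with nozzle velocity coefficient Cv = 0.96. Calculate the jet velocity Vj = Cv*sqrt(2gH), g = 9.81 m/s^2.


Vj = 0.96 * sqrt(2*9.81*497) = 94.7979 m/s


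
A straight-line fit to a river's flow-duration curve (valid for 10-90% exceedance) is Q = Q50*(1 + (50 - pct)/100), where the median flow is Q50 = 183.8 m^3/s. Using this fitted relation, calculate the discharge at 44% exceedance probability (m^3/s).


Q = 183.8 * (1 + (50 - 44)/100) = 194.8280 m^3/s


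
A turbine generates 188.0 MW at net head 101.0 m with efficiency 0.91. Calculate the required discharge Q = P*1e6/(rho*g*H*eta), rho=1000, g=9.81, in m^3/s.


Q = 188.0 * 1e6 / (1000 * 9.81 * 101.0 * 0.91) = 208.5096 m^3/s


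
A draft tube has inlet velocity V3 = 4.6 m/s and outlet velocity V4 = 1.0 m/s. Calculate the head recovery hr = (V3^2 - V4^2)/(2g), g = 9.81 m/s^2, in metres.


hr = (4.6^2 - 1.0^2) / (2*9.81) = 1.0275 m


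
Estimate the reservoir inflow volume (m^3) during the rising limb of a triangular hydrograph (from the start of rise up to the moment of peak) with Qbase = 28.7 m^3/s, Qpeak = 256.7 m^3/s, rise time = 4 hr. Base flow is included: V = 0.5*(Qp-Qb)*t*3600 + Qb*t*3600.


V = 0.5*(256.7 - 28.7)*4*3600 + 28.7*4*3600 = 2.0549e+06 m^3


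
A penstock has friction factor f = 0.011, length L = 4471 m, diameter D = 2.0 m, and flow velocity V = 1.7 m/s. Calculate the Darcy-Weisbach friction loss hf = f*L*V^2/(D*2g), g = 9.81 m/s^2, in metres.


hf = 0.011 * 4471 * 1.7^2 / (2.0 * 2 * 9.81) = 3.6221 m


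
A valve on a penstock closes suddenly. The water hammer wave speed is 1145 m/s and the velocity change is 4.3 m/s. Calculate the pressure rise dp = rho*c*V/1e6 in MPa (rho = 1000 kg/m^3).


dp = 1000 * 1145 * 4.3 / 1e6 = 4.9235 MPa


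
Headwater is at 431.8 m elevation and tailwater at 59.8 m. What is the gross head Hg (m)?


Hg = 431.8 - 59.8 = 372.0000 m


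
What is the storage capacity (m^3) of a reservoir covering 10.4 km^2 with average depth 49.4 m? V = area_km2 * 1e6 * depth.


V = 10.4 * 1e6 * 49.4 = 5.1376e+08 m^3


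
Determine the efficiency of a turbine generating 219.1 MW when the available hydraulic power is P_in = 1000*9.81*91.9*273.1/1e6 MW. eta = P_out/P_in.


P_in = 1000 * 9.81 * 91.9 * 273.1 / 1e6 = 246.2103 MW
eta = 219.1 / 246.2103 = 0.8899


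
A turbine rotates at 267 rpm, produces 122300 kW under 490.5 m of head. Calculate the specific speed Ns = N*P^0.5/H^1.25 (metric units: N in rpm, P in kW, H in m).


Ns = 267 * 122300^0.5 / 490.5^1.25 = 40.4507


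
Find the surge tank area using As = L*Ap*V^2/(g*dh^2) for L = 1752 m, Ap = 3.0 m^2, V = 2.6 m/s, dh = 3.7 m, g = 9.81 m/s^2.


As = 1752 * 3.0 * 2.6^2 / (9.81 * 3.7^2) = 264.5633 m^2


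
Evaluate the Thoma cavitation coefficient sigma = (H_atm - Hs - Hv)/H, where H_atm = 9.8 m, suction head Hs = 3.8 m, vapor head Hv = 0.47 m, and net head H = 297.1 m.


sigma = (9.8 - 3.8 - 0.47) / 297.1 = 0.0186


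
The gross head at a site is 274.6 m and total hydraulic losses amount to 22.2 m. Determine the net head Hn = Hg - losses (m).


Hn = 274.6 - 22.2 = 252.4000 m


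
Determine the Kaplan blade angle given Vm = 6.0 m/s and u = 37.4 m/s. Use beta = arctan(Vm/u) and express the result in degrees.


beta = arctan(6.0 / 37.4) = 9.1142 degrees


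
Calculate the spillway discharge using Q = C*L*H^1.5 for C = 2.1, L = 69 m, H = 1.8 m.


Q = 2.1 * 69 * 1.8^1.5 = 349.9267 m^3/s


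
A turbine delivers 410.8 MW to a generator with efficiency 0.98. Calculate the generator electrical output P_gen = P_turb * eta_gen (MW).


P_gen = 410.8 * 0.98 = 402.5840 MW


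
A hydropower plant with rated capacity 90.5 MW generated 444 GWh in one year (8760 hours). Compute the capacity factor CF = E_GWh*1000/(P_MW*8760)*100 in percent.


CF = 444 * 1000 / (90.5 * 8760) * 100 = 56.0054 %


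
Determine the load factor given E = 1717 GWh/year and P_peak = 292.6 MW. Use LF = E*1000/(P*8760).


LF = 1717 * 1000 / (292.6 * 8760) = 0.6699


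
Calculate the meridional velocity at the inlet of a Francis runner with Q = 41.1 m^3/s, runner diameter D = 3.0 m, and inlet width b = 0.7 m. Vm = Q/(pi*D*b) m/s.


Vm = 41.1 / (pi * 3.0 * 0.7) = 6.2298 m/s


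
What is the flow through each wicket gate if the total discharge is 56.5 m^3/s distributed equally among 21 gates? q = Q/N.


q = 56.5 / 21 = 2.6905 m^3/s


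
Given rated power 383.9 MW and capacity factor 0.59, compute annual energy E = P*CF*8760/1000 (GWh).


E = 383.9 * 0.59 * 8760 / 1000 = 1984.1488 GWh


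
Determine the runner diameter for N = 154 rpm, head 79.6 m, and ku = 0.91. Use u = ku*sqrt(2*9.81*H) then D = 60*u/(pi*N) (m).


u = 0.91 * sqrt(2*9.81*79.6) = 35.9623 m/s
D = 60 * 35.9623 / (pi * 154) = 4.4599 m


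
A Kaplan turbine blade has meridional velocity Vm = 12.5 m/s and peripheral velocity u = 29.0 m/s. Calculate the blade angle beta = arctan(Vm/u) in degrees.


beta = arctan(12.5 / 29.0) = 23.3177 degrees


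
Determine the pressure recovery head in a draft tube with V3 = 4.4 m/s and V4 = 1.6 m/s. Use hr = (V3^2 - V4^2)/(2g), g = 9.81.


hr = (4.4^2 - 1.6^2) / (2*9.81) = 0.8563 m


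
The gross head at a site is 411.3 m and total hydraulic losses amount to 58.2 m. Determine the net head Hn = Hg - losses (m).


Hn = 411.3 - 58.2 = 353.1000 m


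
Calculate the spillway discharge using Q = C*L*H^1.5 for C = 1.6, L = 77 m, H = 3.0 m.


Q = 1.6 * 77 * 3.0^1.5 = 640.1660 m^3/s


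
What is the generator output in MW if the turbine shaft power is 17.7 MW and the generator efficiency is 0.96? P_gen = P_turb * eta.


P_gen = 17.7 * 0.96 = 16.9920 MW


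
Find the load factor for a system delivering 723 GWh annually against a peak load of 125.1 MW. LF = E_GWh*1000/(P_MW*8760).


LF = 723 * 1000 / (125.1 * 8760) = 0.6597


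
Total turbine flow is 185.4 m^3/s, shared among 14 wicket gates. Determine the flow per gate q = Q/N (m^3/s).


q = 185.4 / 14 = 13.2429 m^3/s


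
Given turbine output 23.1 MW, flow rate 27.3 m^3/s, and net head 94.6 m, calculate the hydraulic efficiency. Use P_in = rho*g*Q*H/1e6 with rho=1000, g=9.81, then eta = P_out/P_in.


P_in = 1000 * 9.81 * 27.3 * 94.6 / 1e6 = 25.3351 MW
eta = 23.1 / 25.3351 = 0.9118


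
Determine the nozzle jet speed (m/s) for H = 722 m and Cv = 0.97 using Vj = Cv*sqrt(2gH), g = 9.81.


Vj = 0.97 * sqrt(2*9.81*722) = 115.4489 m/s


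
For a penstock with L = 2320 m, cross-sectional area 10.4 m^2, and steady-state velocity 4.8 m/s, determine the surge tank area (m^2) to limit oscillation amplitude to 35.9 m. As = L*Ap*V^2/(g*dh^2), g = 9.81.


As = 2320 * 10.4 * 4.8^2 / (9.81 * 35.9^2) = 43.9689 m^2


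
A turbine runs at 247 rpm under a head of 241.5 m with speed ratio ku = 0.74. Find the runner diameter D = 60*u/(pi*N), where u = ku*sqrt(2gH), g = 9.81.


u = 0.74 * sqrt(2*9.81*241.5) = 50.9378 m/s
D = 60 * 50.9378 / (pi * 247) = 3.9386 m


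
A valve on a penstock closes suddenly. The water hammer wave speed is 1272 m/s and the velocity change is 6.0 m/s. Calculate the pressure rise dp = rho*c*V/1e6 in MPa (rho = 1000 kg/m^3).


dp = 1000 * 1272 * 6.0 / 1e6 = 7.6320 MPa


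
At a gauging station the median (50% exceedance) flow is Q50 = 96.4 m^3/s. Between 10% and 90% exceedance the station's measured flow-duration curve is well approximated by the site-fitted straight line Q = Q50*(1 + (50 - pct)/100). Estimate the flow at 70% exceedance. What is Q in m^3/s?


Q = 96.4 * (1 + (50 - 70)/100) = 77.1200 m^3/s


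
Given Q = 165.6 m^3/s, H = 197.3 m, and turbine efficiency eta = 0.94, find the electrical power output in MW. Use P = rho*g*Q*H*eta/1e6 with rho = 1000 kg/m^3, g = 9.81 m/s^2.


P = 1000 * 9.81 * 165.6 * 197.3 * 0.94 / 1e6 = 301.2897 MW


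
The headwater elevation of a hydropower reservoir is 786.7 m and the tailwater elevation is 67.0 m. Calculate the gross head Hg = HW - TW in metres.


Hg = 786.7 - 67.0 = 719.7000 m


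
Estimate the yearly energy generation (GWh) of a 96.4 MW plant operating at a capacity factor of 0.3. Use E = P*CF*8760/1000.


E = 96.4 * 0.3 * 8760 / 1000 = 253.3392 GWh


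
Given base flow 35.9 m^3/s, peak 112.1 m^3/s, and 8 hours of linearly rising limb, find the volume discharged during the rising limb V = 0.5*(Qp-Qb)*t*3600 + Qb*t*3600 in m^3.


V = 0.5*(112.1 - 35.9)*8*3600 + 35.9*8*3600 = 2.1312e+06 m^3


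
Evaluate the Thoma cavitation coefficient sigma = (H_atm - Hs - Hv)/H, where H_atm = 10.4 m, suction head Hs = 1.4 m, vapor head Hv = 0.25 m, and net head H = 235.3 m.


sigma = (10.4 - 1.4 - 0.25) / 235.3 = 0.0372


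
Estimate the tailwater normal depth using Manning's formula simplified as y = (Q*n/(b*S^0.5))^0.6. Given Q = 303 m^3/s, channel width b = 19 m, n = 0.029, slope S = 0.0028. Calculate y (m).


y = (303 * 0.029 / (19 * 0.0028^0.5))^0.6 = 3.6720 m


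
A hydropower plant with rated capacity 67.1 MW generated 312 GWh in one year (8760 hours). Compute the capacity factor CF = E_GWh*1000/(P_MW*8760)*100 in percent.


CF = 312 * 1000 / (67.1 * 8760) * 100 = 53.0796 %


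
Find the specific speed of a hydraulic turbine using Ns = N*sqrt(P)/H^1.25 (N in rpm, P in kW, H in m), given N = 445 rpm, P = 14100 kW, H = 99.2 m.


Ns = 445 * 14100^0.5 / 99.2^1.25 = 168.7835


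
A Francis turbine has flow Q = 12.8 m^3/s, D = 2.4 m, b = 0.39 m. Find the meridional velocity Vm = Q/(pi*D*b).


Vm = 12.8 / (pi * 2.4 * 0.39) = 4.3530 m/s


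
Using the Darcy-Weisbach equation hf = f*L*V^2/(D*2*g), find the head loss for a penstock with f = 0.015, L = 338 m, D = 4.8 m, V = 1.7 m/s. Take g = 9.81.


hf = 0.015 * 338 * 1.7^2 / (4.8 * 2 * 9.81) = 0.1556 m


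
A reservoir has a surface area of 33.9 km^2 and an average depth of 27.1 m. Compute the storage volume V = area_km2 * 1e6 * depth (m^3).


V = 33.9 * 1e6 * 27.1 = 9.1869e+08 m^3


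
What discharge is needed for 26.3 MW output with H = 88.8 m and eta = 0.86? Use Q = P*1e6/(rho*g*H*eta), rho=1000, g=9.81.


Q = 26.3 * 1e6 / (1000 * 9.81 * 88.8 * 0.86) = 35.1055 m^3/s


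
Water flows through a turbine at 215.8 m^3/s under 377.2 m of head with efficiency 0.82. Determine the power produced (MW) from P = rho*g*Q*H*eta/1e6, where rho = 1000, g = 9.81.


P = 1000 * 9.81 * 215.8 * 377.2 * 0.82 / 1e6 = 654.7959 MW


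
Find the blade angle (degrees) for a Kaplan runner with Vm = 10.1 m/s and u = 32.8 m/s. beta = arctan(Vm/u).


beta = arctan(10.1 / 32.8) = 17.1150 degrees


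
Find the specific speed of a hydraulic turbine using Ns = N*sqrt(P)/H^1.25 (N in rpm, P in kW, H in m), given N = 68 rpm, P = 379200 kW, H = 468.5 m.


Ns = 68 * 379200^0.5 / 468.5^1.25 = 19.2113


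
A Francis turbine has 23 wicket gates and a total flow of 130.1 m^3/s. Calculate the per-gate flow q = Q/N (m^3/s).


q = 130.1 / 23 = 5.6565 m^3/s


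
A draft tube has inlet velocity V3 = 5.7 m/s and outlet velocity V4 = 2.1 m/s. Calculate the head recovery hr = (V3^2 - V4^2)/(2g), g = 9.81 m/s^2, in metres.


hr = (5.7^2 - 2.1^2) / (2*9.81) = 1.4312 m


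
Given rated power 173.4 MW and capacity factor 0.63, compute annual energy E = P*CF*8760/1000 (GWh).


E = 173.4 * 0.63 * 8760 / 1000 = 956.9599 GWh


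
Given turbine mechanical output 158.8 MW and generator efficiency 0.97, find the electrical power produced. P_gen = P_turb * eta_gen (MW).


P_gen = 158.8 * 0.97 = 154.0360 MW


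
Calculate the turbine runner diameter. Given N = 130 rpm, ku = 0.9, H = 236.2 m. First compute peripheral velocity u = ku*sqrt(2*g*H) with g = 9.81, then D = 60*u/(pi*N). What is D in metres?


u = 0.9 * sqrt(2*9.81*236.2) = 61.2678 m/s
D = 60 * 61.2678 / (pi * 130) = 9.0010 m


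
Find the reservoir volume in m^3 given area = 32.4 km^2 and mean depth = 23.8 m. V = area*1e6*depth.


V = 32.4 * 1e6 * 23.8 = 7.7112e+08 m^3


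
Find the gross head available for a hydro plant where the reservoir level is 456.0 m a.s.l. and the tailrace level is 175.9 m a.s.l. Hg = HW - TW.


Hg = 456.0 - 175.9 = 280.1000 m


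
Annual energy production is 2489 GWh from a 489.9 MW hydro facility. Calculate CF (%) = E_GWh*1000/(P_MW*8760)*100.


CF = 2489 * 1000 / (489.9 * 8760) * 100 = 57.9980 %


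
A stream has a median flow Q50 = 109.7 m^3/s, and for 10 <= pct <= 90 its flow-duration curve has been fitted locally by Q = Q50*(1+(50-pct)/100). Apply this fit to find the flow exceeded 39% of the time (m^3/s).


Q = 109.7 * (1 + (50 - 39)/100) = 121.7670 m^3/s


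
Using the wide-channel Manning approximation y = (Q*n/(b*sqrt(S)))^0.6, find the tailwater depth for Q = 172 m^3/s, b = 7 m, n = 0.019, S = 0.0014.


y = (172 * 0.019 / (7 * 0.0014^0.5))^0.6 = 4.5464 m


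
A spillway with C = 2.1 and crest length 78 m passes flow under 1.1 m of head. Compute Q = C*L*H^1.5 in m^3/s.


Q = 2.1 * 78 * 1.1^1.5 = 188.9744 m^3/s


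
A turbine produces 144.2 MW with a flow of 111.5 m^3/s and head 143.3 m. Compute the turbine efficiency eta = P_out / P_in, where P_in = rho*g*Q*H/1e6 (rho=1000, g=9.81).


P_in = 1000 * 9.81 * 111.5 * 143.3 / 1e6 = 156.7437 MW
eta = 144.2 / 156.7437 = 0.9200


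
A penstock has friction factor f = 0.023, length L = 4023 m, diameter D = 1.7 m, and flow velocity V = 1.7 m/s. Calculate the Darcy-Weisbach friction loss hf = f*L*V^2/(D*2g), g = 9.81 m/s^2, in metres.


hf = 0.023 * 4023 * 1.7^2 / (1.7 * 2 * 9.81) = 8.0173 m


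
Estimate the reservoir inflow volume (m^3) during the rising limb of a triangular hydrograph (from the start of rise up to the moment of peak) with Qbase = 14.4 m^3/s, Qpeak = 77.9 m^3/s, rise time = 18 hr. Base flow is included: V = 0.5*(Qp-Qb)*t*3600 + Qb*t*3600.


V = 0.5*(77.9 - 14.4)*18*3600 + 14.4*18*3600 = 2.9905e+06 m^3


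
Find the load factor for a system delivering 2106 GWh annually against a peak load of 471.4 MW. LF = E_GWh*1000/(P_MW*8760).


LF = 2106 * 1000 / (471.4 * 8760) = 0.5100


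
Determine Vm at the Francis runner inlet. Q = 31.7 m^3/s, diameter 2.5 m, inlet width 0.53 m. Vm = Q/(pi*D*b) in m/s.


Vm = 31.7 / (pi * 2.5 * 0.53) = 7.6154 m/s


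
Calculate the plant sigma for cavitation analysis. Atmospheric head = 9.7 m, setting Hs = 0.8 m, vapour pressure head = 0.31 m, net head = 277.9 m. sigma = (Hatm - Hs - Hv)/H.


sigma = (9.7 - 0.8 - 0.31) / 277.9 = 0.0309


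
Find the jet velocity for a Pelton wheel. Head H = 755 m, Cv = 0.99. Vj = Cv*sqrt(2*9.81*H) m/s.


Vj = 0.99 * sqrt(2*9.81*755) = 120.4920 m/s


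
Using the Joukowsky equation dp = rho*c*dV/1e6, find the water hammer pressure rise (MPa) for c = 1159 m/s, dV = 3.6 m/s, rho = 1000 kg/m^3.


dp = 1000 * 1159 * 3.6 / 1e6 = 4.1724 MPa


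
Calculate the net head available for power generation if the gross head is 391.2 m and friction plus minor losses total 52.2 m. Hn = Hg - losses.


Hn = 391.2 - 52.2 = 339.0000 m


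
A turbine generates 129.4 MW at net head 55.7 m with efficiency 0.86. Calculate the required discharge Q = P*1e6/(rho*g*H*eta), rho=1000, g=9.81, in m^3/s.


Q = 129.4 * 1e6 / (1000 * 9.81 * 55.7 * 0.86) = 275.3668 m^3/s


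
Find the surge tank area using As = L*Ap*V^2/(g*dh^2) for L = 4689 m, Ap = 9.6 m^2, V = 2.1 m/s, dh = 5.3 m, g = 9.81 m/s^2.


As = 4689 * 9.6 * 2.1^2 / (9.81 * 5.3^2) = 720.3927 m^2


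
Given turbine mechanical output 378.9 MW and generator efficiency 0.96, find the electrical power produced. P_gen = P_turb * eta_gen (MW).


P_gen = 378.9 * 0.96 = 363.7440 MW


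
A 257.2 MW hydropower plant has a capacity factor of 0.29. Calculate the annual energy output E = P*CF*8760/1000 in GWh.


E = 257.2 * 0.29 * 8760 / 1000 = 653.3909 GWh


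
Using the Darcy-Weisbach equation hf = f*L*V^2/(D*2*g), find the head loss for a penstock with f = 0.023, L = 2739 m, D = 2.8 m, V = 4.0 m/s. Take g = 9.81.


hf = 0.023 * 2739 * 4.0^2 / (2.8 * 2 * 9.81) = 18.3478 m


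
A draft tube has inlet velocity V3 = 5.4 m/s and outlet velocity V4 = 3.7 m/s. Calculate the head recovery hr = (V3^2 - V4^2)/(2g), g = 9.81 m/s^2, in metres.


hr = (5.4^2 - 3.7^2) / (2*9.81) = 0.7885 m


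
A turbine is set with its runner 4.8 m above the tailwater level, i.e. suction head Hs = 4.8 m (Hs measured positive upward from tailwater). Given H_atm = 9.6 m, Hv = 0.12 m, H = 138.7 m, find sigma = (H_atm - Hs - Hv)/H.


sigma = (9.6 - 4.8 - 0.12) / 138.7 = 0.0337


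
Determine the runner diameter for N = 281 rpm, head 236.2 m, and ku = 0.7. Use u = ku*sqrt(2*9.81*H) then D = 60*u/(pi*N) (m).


u = 0.7 * sqrt(2*9.81*236.2) = 47.6527 m/s
D = 60 * 47.6527 / (pi * 281) = 3.2388 m


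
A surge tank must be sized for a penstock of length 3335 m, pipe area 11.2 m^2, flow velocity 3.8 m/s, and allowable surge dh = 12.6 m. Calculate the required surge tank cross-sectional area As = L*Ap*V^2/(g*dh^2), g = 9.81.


As = 3335 * 11.2 * 3.8^2 / (9.81 * 12.6^2) = 346.3147 m^2


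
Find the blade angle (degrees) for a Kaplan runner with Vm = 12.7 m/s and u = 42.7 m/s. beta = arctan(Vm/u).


beta = arctan(12.7 / 42.7) = 16.5637 degrees


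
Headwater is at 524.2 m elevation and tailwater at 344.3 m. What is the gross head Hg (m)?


Hg = 524.2 - 344.3 = 179.9000 m


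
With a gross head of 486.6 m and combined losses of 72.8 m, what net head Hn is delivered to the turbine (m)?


Hn = 486.6 - 72.8 = 413.8000 m


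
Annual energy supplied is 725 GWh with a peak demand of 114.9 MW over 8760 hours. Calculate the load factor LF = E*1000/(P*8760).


LF = 725 * 1000 / (114.9 * 8760) = 0.7203


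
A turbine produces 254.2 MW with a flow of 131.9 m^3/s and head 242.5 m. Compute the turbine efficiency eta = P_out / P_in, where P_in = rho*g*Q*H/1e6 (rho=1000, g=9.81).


P_in = 1000 * 9.81 * 131.9 * 242.5 / 1e6 = 313.7802 MW
eta = 254.2 / 313.7802 = 0.8101


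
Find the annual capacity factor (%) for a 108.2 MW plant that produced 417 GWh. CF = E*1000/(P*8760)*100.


CF = 417 * 1000 / (108.2 * 8760) * 100 = 43.9951 %


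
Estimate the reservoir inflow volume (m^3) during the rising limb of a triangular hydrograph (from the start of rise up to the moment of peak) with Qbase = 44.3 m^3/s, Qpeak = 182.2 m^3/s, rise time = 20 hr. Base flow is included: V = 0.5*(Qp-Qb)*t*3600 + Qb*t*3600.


V = 0.5*(182.2 - 44.3)*20*3600 + 44.3*20*3600 = 8.1540e+06 m^3


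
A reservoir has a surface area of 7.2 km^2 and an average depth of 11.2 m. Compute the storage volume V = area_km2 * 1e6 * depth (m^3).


V = 7.2 * 1e6 * 11.2 = 8.0640e+07 m^3


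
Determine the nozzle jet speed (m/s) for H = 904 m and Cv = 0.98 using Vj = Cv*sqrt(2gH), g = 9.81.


Vj = 0.98 * sqrt(2*9.81*904) = 130.5148 m/s


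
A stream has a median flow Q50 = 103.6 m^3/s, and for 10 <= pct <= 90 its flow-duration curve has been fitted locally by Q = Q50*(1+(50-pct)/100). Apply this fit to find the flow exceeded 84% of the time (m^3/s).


Q = 103.6 * (1 + (50 - 84)/100) = 68.3760 m^3/s


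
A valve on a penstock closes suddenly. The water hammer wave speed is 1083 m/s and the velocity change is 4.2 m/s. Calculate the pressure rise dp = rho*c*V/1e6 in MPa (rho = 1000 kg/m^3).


dp = 1000 * 1083 * 4.2 / 1e6 = 4.5486 MPa


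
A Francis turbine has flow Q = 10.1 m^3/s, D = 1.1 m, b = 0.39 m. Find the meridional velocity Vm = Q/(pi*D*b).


Vm = 10.1 / (pi * 1.1 * 0.39) = 7.4940 m/s


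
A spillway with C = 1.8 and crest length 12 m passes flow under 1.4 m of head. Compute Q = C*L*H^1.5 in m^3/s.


Q = 1.8 * 12 * 1.4^1.5 = 35.7805 m^3/s


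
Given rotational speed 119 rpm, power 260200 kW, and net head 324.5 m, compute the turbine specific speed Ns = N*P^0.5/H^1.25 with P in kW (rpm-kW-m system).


Ns = 119 * 260200^0.5 / 324.5^1.25 = 44.0740


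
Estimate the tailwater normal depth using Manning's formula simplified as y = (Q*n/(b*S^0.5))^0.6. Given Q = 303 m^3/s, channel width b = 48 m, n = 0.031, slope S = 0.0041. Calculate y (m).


y = (303 * 0.031 / (48 * 0.0041^0.5))^0.6 = 1.9548 m


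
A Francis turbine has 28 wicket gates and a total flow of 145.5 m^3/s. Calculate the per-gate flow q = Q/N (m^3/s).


q = 145.5 / 28 = 5.1964 m^3/s


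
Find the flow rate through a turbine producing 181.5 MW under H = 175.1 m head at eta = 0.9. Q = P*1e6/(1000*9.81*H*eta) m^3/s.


Q = 181.5 * 1e6 / (1000 * 9.81 * 175.1 * 0.9) = 117.4029 m^3/s


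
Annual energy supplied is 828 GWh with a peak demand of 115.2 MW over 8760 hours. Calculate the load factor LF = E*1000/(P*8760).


LF = 828 * 1000 / (115.2 * 8760) = 0.8205


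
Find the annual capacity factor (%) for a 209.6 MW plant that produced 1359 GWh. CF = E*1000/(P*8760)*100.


CF = 1359 * 1000 / (209.6 * 8760) * 100 = 74.0157 %


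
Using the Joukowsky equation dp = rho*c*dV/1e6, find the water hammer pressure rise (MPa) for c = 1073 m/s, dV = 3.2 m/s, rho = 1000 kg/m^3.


dp = 1000 * 1073 * 3.2 / 1e6 = 3.4336 MPa


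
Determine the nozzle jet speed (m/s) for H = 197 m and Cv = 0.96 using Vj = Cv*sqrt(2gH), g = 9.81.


Vj = 0.96 * sqrt(2*9.81*197) = 59.6834 m/s


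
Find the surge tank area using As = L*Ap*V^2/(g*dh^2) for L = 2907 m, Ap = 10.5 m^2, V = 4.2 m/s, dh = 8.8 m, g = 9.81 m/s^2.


As = 2907 * 10.5 * 4.2^2 / (9.81 * 8.8^2) = 708.7590 m^2


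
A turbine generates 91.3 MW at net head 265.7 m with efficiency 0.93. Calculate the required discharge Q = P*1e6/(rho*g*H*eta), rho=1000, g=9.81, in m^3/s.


Q = 91.3 * 1e6 / (1000 * 9.81 * 265.7 * 0.93) = 37.6641 m^3/s


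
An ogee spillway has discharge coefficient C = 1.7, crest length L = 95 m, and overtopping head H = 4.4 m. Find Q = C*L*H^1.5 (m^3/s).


Q = 1.7 * 95 * 4.4^1.5 = 1490.5671 m^3/s


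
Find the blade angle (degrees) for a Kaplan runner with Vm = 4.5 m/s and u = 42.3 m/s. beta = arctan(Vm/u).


beta = arctan(4.5 / 42.3) = 6.0725 degrees


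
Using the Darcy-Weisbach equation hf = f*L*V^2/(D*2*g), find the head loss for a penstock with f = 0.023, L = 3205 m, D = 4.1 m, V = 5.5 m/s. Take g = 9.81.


hf = 0.023 * 3205 * 5.5^2 / (4.1 * 2 * 9.81) = 27.7203 m


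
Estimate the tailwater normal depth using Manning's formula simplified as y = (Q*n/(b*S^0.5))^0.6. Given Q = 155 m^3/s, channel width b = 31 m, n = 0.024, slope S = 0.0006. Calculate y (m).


y = (155 * 0.024 / (31 * 0.0006^0.5))^0.6 = 2.5946 m


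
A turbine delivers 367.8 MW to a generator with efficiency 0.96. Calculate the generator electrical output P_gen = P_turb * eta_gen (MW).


P_gen = 367.8 * 0.96 = 353.0880 MW


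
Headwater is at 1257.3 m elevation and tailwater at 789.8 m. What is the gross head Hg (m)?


Hg = 1257.3 - 789.8 = 467.5000 m


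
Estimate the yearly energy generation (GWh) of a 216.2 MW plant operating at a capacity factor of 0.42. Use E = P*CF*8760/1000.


E = 216.2 * 0.42 * 8760 / 1000 = 795.4430 GWh


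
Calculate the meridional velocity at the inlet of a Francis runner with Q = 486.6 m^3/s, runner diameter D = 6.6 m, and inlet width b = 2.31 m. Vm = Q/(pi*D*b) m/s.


Vm = 486.6 / (pi * 6.6 * 2.31) = 10.1594 m/s


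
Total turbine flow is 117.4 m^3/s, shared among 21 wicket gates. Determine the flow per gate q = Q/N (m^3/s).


q = 117.4 / 21 = 5.5905 m^3/s


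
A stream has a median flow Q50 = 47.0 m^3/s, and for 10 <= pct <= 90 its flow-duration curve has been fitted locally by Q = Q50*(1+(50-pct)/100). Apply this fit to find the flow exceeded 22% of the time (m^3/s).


Q = 47.0 * (1 + (50 - 22)/100) = 60.1600 m^3/s


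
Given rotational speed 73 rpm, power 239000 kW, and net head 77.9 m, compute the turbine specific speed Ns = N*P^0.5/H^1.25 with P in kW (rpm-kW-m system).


Ns = 73 * 239000^0.5 / 77.9^1.25 = 154.2055


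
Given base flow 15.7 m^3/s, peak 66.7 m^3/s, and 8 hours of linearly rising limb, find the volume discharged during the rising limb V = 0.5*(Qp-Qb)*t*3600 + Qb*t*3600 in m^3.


V = 0.5*(66.7 - 15.7)*8*3600 + 15.7*8*3600 = 1.1866e+06 m^3


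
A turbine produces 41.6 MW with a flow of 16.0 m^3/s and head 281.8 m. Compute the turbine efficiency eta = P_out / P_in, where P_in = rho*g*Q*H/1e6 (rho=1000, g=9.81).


P_in = 1000 * 9.81 * 16.0 * 281.8 / 1e6 = 44.2313 MW
eta = 41.6 / 44.2313 = 0.9405


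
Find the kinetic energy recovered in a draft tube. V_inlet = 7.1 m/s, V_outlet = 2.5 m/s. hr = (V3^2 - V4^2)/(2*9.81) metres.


hr = (7.1^2 - 2.5^2) / (2*9.81) = 2.2508 m


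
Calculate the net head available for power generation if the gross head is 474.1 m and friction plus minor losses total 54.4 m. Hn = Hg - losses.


Hn = 474.1 - 54.4 = 419.7000 m


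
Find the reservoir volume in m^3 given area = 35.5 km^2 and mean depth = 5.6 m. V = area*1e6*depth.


V = 35.5 * 1e6 * 5.6 = 1.9880e+08 m^3


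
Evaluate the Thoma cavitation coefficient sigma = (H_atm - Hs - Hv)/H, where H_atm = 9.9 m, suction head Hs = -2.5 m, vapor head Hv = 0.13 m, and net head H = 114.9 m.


sigma = (9.9 - (-2.5) - 0.13) / 114.9 = 0.1068


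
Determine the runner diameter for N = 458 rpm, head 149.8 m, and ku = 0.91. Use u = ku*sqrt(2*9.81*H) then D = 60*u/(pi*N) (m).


u = 0.91 * sqrt(2*9.81*149.8) = 49.3341 m/s
D = 60 * 49.3341 / (pi * 458) = 2.0572 m


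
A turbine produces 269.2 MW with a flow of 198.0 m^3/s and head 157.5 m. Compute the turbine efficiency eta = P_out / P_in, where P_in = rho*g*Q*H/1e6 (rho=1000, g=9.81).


P_in = 1000 * 9.81 * 198.0 * 157.5 / 1e6 = 305.9248 MW
eta = 269.2 / 305.9248 = 0.8800


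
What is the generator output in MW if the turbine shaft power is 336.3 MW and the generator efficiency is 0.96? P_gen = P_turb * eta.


P_gen = 336.3 * 0.96 = 322.8480 MW


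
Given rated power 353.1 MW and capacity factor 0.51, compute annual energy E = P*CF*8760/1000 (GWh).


E = 353.1 * 0.51 * 8760 / 1000 = 1577.5096 GWh


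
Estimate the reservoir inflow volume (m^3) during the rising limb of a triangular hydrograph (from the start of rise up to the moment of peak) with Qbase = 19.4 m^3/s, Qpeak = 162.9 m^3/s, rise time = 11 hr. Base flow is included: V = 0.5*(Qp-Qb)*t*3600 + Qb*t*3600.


V = 0.5*(162.9 - 19.4)*11*3600 + 19.4*11*3600 = 3.6095e+06 m^3


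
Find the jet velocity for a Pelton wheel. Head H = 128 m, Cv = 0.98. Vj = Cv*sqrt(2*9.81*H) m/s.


Vj = 0.98 * sqrt(2*9.81*128) = 49.1112 m/s


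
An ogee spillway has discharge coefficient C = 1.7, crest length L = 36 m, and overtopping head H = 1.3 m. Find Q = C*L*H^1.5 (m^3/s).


Q = 1.7 * 36 * 1.3^1.5 = 90.7124 m^3/s


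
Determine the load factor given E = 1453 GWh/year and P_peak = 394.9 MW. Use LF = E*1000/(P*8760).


LF = 1453 * 1000 / (394.9 * 8760) = 0.4200


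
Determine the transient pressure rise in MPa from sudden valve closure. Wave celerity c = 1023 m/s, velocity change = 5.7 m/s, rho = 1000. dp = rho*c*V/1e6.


dp = 1000 * 1023 * 5.7 / 1e6 = 5.8311 MPa


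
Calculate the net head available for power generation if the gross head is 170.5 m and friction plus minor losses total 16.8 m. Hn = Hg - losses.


Hn = 170.5 - 16.8 = 153.7000 m


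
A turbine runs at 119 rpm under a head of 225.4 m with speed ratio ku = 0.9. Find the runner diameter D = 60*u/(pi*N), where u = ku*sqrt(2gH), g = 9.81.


u = 0.9 * sqrt(2*9.81*225.4) = 59.8507 m/s
D = 60 * 59.8507 / (pi * 119) = 9.6056 m


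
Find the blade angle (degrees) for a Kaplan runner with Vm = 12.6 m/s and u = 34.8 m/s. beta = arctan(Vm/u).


beta = arctan(12.6 / 34.8) = 19.9037 degrees


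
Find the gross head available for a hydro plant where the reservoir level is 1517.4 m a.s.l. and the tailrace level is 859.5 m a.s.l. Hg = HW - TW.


Hg = 1517.4 - 859.5 = 657.9000 m


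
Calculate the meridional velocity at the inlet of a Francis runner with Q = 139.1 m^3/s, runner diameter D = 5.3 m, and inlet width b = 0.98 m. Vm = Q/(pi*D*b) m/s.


Vm = 139.1 / (pi * 5.3 * 0.98) = 8.5246 m/s


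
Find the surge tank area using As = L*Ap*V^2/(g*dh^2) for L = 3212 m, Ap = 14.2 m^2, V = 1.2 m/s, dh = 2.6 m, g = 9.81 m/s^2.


As = 3212 * 14.2 * 1.2^2 / (9.81 * 2.6^2) = 990.4001 m^2


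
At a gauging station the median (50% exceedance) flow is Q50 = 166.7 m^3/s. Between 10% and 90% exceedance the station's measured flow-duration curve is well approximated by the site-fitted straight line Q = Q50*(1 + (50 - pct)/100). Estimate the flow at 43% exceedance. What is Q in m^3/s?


Q = 166.7 * (1 + (50 - 43)/100) = 178.3690 m^3/s


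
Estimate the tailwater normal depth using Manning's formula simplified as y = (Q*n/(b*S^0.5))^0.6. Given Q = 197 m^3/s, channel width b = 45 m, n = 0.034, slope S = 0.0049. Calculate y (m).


y = (197 * 0.034 / (45 * 0.0049^0.5))^0.6 = 1.5725 m


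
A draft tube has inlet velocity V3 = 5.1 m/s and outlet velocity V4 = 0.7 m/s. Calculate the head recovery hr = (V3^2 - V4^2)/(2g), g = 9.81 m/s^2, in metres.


hr = (5.1^2 - 0.7^2) / (2*9.81) = 1.3007 m


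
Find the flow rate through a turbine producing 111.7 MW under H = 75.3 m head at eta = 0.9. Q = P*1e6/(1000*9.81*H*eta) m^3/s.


Q = 111.7 * 1e6 / (1000 * 9.81 * 75.3 * 0.9) = 168.0145 m^3/s


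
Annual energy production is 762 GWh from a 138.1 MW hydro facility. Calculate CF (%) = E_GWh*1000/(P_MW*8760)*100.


CF = 762 * 1000 / (138.1 * 8760) * 100 = 62.9879 %


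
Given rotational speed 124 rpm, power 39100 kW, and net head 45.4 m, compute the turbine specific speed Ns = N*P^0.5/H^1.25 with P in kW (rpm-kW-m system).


Ns = 124 * 39100^0.5 / 45.4^1.25 = 208.0608


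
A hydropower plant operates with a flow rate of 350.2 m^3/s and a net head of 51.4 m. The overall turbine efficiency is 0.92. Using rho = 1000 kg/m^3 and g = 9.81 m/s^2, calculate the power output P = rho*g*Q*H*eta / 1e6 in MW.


P = 1000 * 9.81 * 350.2 * 51.4 * 0.92 / 1e6 = 162.4561 MW


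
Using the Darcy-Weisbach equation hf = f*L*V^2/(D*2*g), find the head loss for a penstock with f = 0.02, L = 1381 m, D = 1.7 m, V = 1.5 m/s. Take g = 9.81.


hf = 0.02 * 1381 * 1.5^2 / (1.7 * 2 * 9.81) = 1.8632 m


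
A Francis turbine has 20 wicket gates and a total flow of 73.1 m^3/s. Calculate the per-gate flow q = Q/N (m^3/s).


q = 73.1 / 20 = 3.6550 m^3/s


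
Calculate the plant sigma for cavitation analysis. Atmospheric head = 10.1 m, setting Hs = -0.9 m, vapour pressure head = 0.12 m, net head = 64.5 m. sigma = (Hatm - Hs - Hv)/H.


sigma = (10.1 - (-0.9) - 0.12) / 64.5 = 0.1687


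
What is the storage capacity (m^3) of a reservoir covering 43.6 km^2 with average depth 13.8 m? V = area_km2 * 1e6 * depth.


V = 43.6 * 1e6 * 13.8 = 6.0168e+08 m^3


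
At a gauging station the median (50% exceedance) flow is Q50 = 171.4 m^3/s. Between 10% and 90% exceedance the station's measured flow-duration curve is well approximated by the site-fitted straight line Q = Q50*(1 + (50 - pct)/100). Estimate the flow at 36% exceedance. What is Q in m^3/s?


Q = 171.4 * (1 + (50 - 36)/100) = 195.3960 m^3/s


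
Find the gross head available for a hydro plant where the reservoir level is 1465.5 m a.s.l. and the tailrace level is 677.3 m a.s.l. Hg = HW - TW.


Hg = 1465.5 - 677.3 = 788.2000 m


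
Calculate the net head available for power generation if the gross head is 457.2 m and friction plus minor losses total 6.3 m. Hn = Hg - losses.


Hn = 457.2 - 6.3 = 450.9000 m


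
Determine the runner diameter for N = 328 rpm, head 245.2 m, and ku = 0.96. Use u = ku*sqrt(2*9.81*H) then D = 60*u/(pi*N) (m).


u = 0.96 * sqrt(2*9.81*245.2) = 66.5857 m/s
D = 60 * 66.5857 / (pi * 328) = 3.8771 m


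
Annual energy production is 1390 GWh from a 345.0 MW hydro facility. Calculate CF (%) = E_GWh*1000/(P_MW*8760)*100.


CF = 1390 * 1000 / (345.0 * 8760) * 100 = 45.9930 %


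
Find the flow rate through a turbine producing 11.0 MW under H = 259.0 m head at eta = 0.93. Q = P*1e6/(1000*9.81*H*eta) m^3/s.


Q = 11.0 * 1e6 / (1000 * 9.81 * 259.0 * 0.93) = 4.6552 m^3/s


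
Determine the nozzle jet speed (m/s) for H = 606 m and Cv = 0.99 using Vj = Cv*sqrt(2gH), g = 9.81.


Vj = 0.99 * sqrt(2*9.81*606) = 107.9496 m/s


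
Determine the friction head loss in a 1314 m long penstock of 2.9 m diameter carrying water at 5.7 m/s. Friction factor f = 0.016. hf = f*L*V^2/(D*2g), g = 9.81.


hf = 0.016 * 1314 * 5.7^2 / (2.9 * 2 * 9.81) = 12.0052 m


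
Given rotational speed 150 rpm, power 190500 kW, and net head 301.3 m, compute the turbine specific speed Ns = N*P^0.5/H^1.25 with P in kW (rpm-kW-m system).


Ns = 150 * 190500^0.5 / 301.3^1.25 = 52.1543


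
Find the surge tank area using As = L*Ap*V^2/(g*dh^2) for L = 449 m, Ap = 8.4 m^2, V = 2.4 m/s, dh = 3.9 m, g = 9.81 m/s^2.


As = 449 * 8.4 * 2.4^2 / (9.81 * 3.9^2) = 145.5961 m^2


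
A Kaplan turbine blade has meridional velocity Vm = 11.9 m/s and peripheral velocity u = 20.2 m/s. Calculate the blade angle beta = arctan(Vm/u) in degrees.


beta = arctan(11.9 / 20.2) = 30.5027 degrees


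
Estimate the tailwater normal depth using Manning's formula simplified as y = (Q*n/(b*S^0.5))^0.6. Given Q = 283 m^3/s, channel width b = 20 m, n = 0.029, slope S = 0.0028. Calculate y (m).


y = (283 * 0.029 / (20 * 0.0028^0.5))^0.6 = 3.4178 m


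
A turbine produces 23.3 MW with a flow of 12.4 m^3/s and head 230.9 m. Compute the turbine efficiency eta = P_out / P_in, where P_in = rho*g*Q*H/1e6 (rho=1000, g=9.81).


P_in = 1000 * 9.81 * 12.4 * 230.9 / 1e6 = 28.0876 MW
eta = 23.3 / 28.0876 = 0.8295


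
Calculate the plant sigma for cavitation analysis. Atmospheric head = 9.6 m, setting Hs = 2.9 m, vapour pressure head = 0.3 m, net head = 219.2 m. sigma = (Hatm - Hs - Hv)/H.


sigma = (9.6 - 2.9 - 0.3) / 219.2 = 0.0292


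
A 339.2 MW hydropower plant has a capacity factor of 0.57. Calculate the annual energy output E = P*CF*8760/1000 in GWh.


E = 339.2 * 0.57 * 8760 / 1000 = 1693.6934 GWh


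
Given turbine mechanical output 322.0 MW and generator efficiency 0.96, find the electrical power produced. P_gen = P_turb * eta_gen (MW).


P_gen = 322.0 * 0.96 = 309.1200 MW


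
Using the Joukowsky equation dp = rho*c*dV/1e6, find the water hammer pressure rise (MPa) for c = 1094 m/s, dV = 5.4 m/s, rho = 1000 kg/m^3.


dp = 1000 * 1094 * 5.4 / 1e6 = 5.9076 MPa


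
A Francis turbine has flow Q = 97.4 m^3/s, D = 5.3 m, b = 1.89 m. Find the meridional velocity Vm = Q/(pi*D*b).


Vm = 97.4 / (pi * 5.3 * 1.89) = 3.0951 m/s


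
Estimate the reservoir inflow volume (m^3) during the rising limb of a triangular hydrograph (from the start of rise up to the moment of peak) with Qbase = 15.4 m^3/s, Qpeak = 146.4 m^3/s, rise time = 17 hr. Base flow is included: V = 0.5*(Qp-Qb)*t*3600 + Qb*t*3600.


V = 0.5*(146.4 - 15.4)*17*3600 + 15.4*17*3600 = 4.9511e+06 m^3


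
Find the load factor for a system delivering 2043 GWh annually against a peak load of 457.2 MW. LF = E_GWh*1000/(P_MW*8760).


LF = 2043 * 1000 / (457.2 * 8760) = 0.5101


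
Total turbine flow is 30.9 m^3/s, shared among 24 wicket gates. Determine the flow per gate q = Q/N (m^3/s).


q = 30.9 / 24 = 1.2875 m^3/s


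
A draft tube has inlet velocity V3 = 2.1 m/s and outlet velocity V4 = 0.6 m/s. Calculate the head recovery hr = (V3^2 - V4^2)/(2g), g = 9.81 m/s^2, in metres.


hr = (2.1^2 - 0.6^2) / (2*9.81) = 0.2064 m


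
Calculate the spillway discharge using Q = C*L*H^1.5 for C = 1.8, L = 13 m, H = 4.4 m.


Q = 1.8 * 13 * 4.4^1.5 = 215.9707 m^3/s


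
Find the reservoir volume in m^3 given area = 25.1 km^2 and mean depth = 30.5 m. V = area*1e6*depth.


V = 25.1 * 1e6 * 30.5 = 7.6555e+08 m^3


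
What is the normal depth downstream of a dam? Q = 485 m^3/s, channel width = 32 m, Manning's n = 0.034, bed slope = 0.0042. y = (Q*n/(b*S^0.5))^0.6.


y = (485 * 0.034 / (32 * 0.0042^0.5))^0.6 = 3.4695 m


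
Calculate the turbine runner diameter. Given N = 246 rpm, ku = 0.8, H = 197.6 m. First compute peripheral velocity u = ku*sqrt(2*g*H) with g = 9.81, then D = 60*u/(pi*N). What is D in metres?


u = 0.8 * sqrt(2*9.81*197.6) = 49.8119 m/s
D = 60 * 49.8119 / (pi * 246) = 3.8672 m


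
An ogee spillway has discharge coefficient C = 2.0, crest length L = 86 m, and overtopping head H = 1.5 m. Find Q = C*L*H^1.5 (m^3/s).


Q = 2.0 * 86 * 1.5^1.5 = 315.9842 m^3/s


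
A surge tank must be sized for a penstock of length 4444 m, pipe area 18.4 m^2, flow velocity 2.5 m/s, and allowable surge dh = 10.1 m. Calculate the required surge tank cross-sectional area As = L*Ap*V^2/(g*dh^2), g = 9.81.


As = 4444 * 18.4 * 2.5^2 / (9.81 * 10.1^2) = 510.6933 m^2


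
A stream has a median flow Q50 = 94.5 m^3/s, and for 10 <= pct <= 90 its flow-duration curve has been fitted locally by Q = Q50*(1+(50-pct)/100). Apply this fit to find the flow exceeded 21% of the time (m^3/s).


Q = 94.5 * (1 + (50 - 21)/100) = 121.9050 m^3/s


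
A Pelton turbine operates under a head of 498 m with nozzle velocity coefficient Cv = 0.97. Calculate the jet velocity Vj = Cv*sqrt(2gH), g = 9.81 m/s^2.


Vj = 0.97 * sqrt(2*9.81*498) = 95.8817 m/s


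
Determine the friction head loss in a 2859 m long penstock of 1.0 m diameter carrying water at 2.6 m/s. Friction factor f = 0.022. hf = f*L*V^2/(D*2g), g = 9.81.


hf = 0.022 * 2859 * 2.6^2 / (1.0 * 2 * 9.81) = 21.6713 m


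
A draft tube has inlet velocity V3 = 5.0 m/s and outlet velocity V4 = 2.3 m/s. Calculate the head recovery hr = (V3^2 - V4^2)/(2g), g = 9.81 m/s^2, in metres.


hr = (5.0^2 - 2.3^2) / (2*9.81) = 1.0046 m


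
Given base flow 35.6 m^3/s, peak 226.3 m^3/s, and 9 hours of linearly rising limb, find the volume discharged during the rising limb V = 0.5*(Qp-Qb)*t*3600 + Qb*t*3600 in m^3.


V = 0.5*(226.3 - 35.6)*9*3600 + 35.6*9*3600 = 4.2428e+06 m^3


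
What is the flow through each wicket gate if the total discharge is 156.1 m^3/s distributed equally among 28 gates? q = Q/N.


q = 156.1 / 28 = 5.5750 m^3/s


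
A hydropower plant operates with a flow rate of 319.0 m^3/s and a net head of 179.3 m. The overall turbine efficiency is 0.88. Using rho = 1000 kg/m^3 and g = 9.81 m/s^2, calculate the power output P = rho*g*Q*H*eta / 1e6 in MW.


P = 1000 * 9.81 * 319.0 * 179.3 * 0.88 / 1e6 = 493.7677 MW


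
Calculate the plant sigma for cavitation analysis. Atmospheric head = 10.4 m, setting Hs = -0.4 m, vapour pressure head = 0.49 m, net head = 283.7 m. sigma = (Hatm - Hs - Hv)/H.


sigma = (10.4 - (-0.4) - 0.49) / 283.7 = 0.0363
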